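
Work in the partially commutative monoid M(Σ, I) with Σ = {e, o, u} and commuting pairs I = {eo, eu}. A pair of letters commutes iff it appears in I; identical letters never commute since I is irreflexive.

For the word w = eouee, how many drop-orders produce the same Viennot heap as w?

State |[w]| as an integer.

10

0(e) covers ∅
1(o) covers ∅
2(u) covers 1:o
3(e) covers 0:e
4(e) covers 3:e
floor of heap: 0:e, 1:o
completions by unplaced set U, small U first (add the entries for U minus each lowest piece of U):
  |U|=1: {2}:1  {4}:1
  |U|=2: {1,2}:1  {2,4}:2  {3,4}:1
  |U|=3: {0,3,4}:1  {1,2,4}:3  {2,3,4}:3
  start at 0(e): 6
  start at 1(o): 4
sum over floor = 10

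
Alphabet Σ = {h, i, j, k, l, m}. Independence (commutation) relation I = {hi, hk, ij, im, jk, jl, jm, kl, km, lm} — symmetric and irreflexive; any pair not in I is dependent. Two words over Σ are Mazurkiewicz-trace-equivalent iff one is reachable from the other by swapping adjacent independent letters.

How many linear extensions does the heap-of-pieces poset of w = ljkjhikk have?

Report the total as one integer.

107

drop 0:l onto floor
drop 1:j onto floor
drop 2:k onto floor
drop 3:j onto {1:j}
drop 4:h onto {0:l, 3:j}
drop 5:i onto {0:l, 2:k}
drop 6:k onto {5:i}
drop 7:k onto {6:k}
ground layer = {0:l, 1:j, 2:k}
drop-orders for the pieces not yet dropped (sum over which currently-grounded one goes next):
  1 to go: {4} 1  {7} 1
  2 to go: {3,4} 1  {4,7} 2  {6,7} 1
  3 to go: {1,3,4} 1  {3,4,7} 3  {4,6,7} 3  {5,6,7} 1
  4 to go: {1,3,4,7} 4  {2,5,6,7} 1  {3,4,6,7} 6  {4,5,6,7} 4
  5 to go: {0,4,5,6,7} 4  {1,3,4,6,7} 10  {2,4,5,6,7} 5  {3,4,5,6,7} 10
  6 to go: {0,2,4,5,6,7} 9  {0,3,4,5,6,7} 14  {1,3,4,5,6,7} 20  {2,3,4,5,6,7} 15
  if 0:l drops first: 35 orders
  if 1:j drops first: 38 orders
  if 2:k drops first: 34 orders
heap linearizations: 107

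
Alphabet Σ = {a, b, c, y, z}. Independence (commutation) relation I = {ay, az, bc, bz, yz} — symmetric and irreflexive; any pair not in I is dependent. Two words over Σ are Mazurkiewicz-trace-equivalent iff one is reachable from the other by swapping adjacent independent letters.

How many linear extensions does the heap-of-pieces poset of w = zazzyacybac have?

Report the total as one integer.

drop 0:z onto floor
drop 1:a onto floor
drop 2:z onto {0:z}
drop 3:z onto {2:z}
drop 4:y onto floor
drop 5:a onto {1:a}
drop 6:c onto {3:z, 4:y, 5:a}
drop 7:y onto {6:c}
drop 8:b onto {7:y}
drop 9:a onto {8:b}
drop 10:c onto {9:a}
ground layer = {0:z, 1:a, 4:y}
drop-orders for the pieces not yet dropped (sum over which currently-grounded one goes next):
  1 to go: {10} 1
  2 to go: {9,10} 1
  3 to go: {8,9,10} 1
  4 to go: {7,8,9,10} 1
  5 to go: {6,7,8,9,10} 1
  6 to go: {3,6,7,8,9,10} 1  {4,6,7,8,9,10} 1  {5,6,7,8,9,10} 1
  7 to go: {1,5,6,7,8,9,10} 1  {2,3,6,7,8,9,10} 1  {3,4,6,7,8,9,10} 2  {3,5,6,7,8,9,10} 2  {4,5,6,7,8,9,10} 2
  8 to go: {0,2,3,6,7,8,9,10} 1  {1,3,5,6,7,8,9,10} 3  {1,4,5,6,7,8,9,10} 3  {2,3,4,6,7,8,9,10} 3  {2,3,5,6,7,8,9,10} 3  {3,4,5,6,7,8,9,10} 6
  9 to go: {0,2,3,4,6,7,8,9,10} 4  {0,2,3,5,6,7,8,9,10} 4  {1,2,3,5,6,7,8,9,10} 6  {1,3,4,5,6,7,8,9,10} 12  {2,3,4,5,6,7,8,9,10} 12
  if 0:z drops first: 30 orders
  if 1:a drops first: 20 orders
  if 4:y drops first: 10 orders
heap linearizations: 60

60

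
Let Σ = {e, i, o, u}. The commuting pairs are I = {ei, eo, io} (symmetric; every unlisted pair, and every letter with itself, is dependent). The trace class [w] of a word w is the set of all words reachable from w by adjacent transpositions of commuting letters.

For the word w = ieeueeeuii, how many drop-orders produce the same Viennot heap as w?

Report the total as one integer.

#0=i has no predecessor
#1=e has no predecessor
#2=e depends on [1:e]
#3=u depends on [0:i, 2:e]
#4=e depends on [3:u]
#5=e depends on [4:e]
#6=e depends on [5:e]
#7=u depends on [6:e]
#8=i depends on [7:u]
#9=i depends on [8:i]
sources: [0:i, 1:e]
N(rest) = Σ N(rest − s) over sources s of rest; N(one piece) = 1:
  size 1 → [9]=1
  size 2 → [8,9]=1
  size 3 → [7,8,9]=1
  size 4 → [6,7,8,9]=1
  size 5 → [5,6,7,8,9]=1
  size 6 → [4,5,6,7,8,9]=1
  size 7 → [3,4,5,6,7,8,9]=1
  size 8 → [0,3,4,5,6,7,8,9]=1  [2,3,4,5,6,7,8,9]=1
  first=0(i) contributes 1
  first=1(e) contributes 2
|[w]| = 3

3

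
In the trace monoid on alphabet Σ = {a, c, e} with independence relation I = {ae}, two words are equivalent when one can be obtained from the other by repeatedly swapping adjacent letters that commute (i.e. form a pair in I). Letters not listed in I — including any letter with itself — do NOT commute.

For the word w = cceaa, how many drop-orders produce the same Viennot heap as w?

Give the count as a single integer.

#0=c has no predecessor
#1=c depends on [0:c]
#2=e depends on [1:c]
#3=a depends on [1:c]
#4=a depends on [3:a]
sources: [0:c]
N(rest) = Σ N(rest − s) over sources s of rest; N(one piece) = 1:
  size 1 → [2]=1  [4]=1
  size 2 → [2,4]=2  [3,4]=1
  size 3 → [2,3,4]=3
  first=0(c) contributes 3

3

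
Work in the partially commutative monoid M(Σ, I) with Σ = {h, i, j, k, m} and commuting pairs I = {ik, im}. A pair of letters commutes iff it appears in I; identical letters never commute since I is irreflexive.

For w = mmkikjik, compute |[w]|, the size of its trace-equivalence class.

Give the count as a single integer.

0(m) covers ∅
1(m) covers 0:m
2(k) covers 1:m
3(i) covers ∅
4(k) covers 2:k
5(j) covers 3:i, 4:k
6(i) covers 5:j
7(k) covers 5:j
floor of heap: 0:m, 3:i
completions by unplaced set U, small U first (add the entries for U minus each lowest piece of U):
  |U|=1: {6}:1  {7}:1
  |U|=2: {6,7}:2
  |U|=3: {5,6,7}:2
  |U|=4: {3,5,6,7}:2  {4,5,6,7}:2
  |U|=5: {2,4,5,6,7}:2  {3,4,5,6,7}:4
  |U|=6: {1,2,4,5,6,7}:2  {2,3,4,5,6,7}:6
  start at 0(m): 8
  start at 3(i): 2
sum over floor = 10

10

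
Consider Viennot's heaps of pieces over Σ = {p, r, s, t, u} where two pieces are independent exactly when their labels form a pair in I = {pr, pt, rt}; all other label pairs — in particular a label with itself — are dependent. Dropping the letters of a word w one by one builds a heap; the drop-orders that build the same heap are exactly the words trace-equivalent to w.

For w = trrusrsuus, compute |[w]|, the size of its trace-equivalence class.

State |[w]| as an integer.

3

piece 0:t — minimal
piece 1:r — minimal
piece 2:r rests on {1:r}
piece 3:u rests on {0:t, 2:r}
piece 4:s rests on {3:u}
piece 5:r rests on {4:s}
piece 6:s rests on {5:r}
piece 7:u rests on {6:s}
piece 8:u rests on {7:u}
piece 9:s rests on {8:u}
minimal pieces: {0:t, 1:r}
ways to finish when only these pieces remain (= sum over removing one remaining piece with nothing left below it):
  1 left: {9}→1
  2 left: {8,9}→1
  3 left: {7,8,9}→1
  4 left: {6,7,8,9}→1
  5 left: {5,6,7,8,9}→1
  6 left: {4,5,6,7,8,9}→1
  7 left: {3,4,5,6,7,8,9}→1
  8 left: {0,3,4,5,6,7,8,9}→1  {2,3,4,5,6,7,8,9}→1
  placing 0:t first → 1 extensions
  placing 1:r first → 2 extensions
total linear extensions = 3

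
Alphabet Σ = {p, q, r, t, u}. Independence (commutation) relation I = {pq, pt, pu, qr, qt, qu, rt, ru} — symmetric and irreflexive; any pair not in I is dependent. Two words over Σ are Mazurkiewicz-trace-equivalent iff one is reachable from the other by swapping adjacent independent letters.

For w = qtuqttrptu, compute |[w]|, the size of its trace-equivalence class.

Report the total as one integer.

0(q) covers ∅
1(t) covers ∅
2(u) covers 1:t
3(q) covers 0:q
4(t) covers 2:u
5(t) covers 4:t
6(r) covers ∅
7(p) covers 6:r
8(t) covers 5:t
9(u) covers 8:t
floor of heap: 0:q, 1:t, 6:r
completions by unplaced set U, small U first (add the entries for U minus each lowest piece of U):
  |U|=1: {3}:1  {7}:1  {9}:1
  |U|=2: {0,3}:1  {3,7}:2  {3,9}:2  {6,7}:1  {7,9}:2  {8,9}:1
  |U|=3: {0,3,7}:3  {0,3,9}:3  {3,6,7}:3  {3,7,9}:6  {3,8,9}:3  {5,8,9}:1  {6,7,9}:3  {7,8,9}:3
  |U|=4: {0,3,6,7}:6  {0,3,7,9}:12  {0,3,8,9}:6  {3,5,8,9}:4  {3,6,7,9}:12  {3,7,8,9}:12  {4,5,8,9}:1  {5,7,8,9}:4  {6,7,8,9}:6
  |U|=5: {0,3,5,8,9}:10  {0,3,6,7,9}:30  {0,3,7,8,9}:30  {2,4,5,8,9}:1  {3,4,5,8,9}:5  {3,5,7,8,9}:20  {3,6,7,8,9}:30  {4,5,7,8,9}:5  {5,6,7,8,9}:10
  |U|=6: {0,3,4,5,8,9}:15  {0,3,5,7,8,9}:60  {0,3,6,7,8,9}:90  {1,2,4,5,8,9}:1  {2,3,4,5,8,9}:6  {2,4,5,7,8,9}:6  {3,4,5,7,8,9}:30  {3,5,6,7,8,9}:60  {4,5,6,7,8,9}:15
  |U|=7: {0,2,3,4,5,8,9}:21  {0,3,4,5,7,8,9}:105  {0,3,5,6,7,8,9}:210  {1,2,3,4,5,8,9}:7  {1,2,4,5,7,8,9}:7  {2,3,4,5,7,8,9}:42  {2,4,5,6,7,8,9}:21  {3,4,5,6,7,8,9}:105
  |U|=8: {0,1,2,3,4,5,8,9}:28  {0,2,3,4,5,7,8,9}:168  {0,3,4,5,6,7,8,9}:420  {1,2,3,4,5,7,8,9}:56  {1,2,4,5,6,7,8,9}:28  {2,3,4,5,6,7,8,9}:168
  start at 0(q): 252
  start at 1(t): 756
  start at 6(r): 252
sum over floor = 1260

1260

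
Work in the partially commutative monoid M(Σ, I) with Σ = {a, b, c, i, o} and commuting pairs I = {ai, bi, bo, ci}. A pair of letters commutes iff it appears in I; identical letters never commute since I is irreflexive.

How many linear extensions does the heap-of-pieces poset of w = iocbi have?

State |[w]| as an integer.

3

#0=i has no predecessor
#1=o depends on [0:i]
#2=c depends on [1:o]
#3=b depends on [2:c]
#4=i depends on [1:o]
sources: [0:i]
N(rest) = Σ N(rest − s) over sources s of rest; N(one piece) = 1:
  size 1 → [3]=1  [4]=1
  size 2 → [2,3]=1  [3,4]=2
  size 3 → [2,3,4]=3
  first=0(i) contributes 3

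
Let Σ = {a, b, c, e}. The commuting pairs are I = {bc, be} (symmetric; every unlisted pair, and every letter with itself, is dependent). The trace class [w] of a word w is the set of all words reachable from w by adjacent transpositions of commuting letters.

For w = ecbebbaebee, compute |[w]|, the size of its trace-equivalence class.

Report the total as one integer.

0(e) covers ∅
1(c) covers 0:e
2(b) covers ∅
3(e) covers 1:c
4(b) covers 2:b
5(b) covers 4:b
6(a) covers 3:e, 5:b
7(e) covers 6:a
8(b) covers 6:a
9(e) covers 7:e
10(e) covers 9:e
floor of heap: 0:e, 2:b
completions by unplaced set U, small U first (add the entries for U minus each lowest piece of U):
  |U|=1: {8}:1  {10}:1
  |U|=2: {8,10}:2  {9,10}:1
  |U|=3: {7,9,10}:1  {8,9,10}:3
  |U|=4: {7,8,9,10}:4
  |U|=5: {6,7,8,9,10}:4
  |U|=6: {3,6,7,8,9,10}:4  {5,6,7,8,9,10}:4
  |U|=7: {1,3,6,7,8,9,10}:4  {3,5,6,7,8,9,10}:8  {4,5,6,7,8,9,10}:4
  |U|=8: {0,1,3,6,7,8,9,10}:4  {1,3,5,6,7,8,9,10}:12  {2,4,5,6,7,8,9,10}:4  {3,4,5,6,7,8,9,10}:12
  |U|=9: {0,1,3,5,6,7,8,9,10}:16  {1,3,4,5,6,7,8,9,10}:24  {2,3,4,5,6,7,8,9,10}:16
  start at 0(e): 40
  start at 2(b): 40
sum over floor = 80

80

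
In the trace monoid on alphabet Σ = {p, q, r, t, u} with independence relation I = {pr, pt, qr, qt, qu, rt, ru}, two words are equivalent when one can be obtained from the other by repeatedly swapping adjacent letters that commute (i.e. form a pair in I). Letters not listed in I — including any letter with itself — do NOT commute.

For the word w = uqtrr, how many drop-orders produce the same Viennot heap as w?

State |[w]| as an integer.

30

drop 0:u onto floor
drop 1:q onto floor
drop 2:t onto {0:u}
drop 3:r onto floor
drop 4:r onto {3:r}
ground layer = {0:u, 1:q, 3:r}
drop-orders for the pieces not yet dropped (sum over which currently-grounded one goes next):
  1 to go: {1} 1  {2} 1  {4} 1
  2 to go: {0,2} 1  {1,2} 2  {1,4} 2  {2,4} 2  {3,4} 1
  3 to go: {0,1,2} 3  {0,2,4} 3  {1,2,4} 6  {1,3,4} 3  {2,3,4} 3
  if 0:u drops first: 12 orders
  if 1:q drops first: 6 orders
  if 3:r drops first: 12 orders
heap linearizations: 30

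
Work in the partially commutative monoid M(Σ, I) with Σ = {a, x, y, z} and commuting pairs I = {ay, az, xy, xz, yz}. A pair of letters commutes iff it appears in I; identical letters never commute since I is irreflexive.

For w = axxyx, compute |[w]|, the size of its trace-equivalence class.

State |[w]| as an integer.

5

#0=a has no predecessor
#1=x depends on [0:a]
#2=x depends on [1:x]
#3=y has no predecessor
#4=x depends on [2:x]
sources: [0:a, 3:y]
N(rest) = Σ N(rest − s) over sources s of rest; N(one piece) = 1:
  size 1 → [3]=1  [4]=1
  size 2 → [2,4]=1  [3,4]=2
  size 3 → [1,2,4]=1  [2,3,4]=3
  first=0(a) contributes 4
  first=3(y) contributes 1
|[w]| = 5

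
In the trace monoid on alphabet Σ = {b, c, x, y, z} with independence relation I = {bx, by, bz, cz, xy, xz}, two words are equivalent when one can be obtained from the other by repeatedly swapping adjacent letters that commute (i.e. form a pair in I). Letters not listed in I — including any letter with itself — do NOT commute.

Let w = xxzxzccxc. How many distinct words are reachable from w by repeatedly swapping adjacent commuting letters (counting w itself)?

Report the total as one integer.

36

piece 0:x — minimal
piece 1:x rests on {0:x}
piece 2:z — minimal
piece 3:x rests on {1:x}
piece 4:z rests on {2:z}
piece 5:c rests on {3:x}
piece 6:c rests on {5:c}
piece 7:x rests on {6:c}
piece 8:c rests on {7:x}
minimal pieces: {0:x, 2:z}
ways to finish when only these pieces remain (= sum over removing one remaining piece with nothing left below it):
  1 left: {4}→1  {8}→1
  2 left: {2,4}→1  {4,8}→2  {7,8}→1
  3 left: {2,4,8}→3  {4,7,8}→3  {6,7,8}→1
  4 left: {2,4,7,8}→6  {4,6,7,8}→4  {5,6,7,8}→1
  5 left: {2,4,6,7,8}→10  {3,5,6,7,8}→1  {4,5,6,7,8}→5
  6 left: {1,3,5,6,7,8}→1  {2,4,5,6,7,8}→15  {3,4,5,6,7,8}→6
  7 left: {0,1,3,5,6,7,8}→1  {1,3,4,5,6,7,8}→7  {2,3,4,5,6,7,8}→21
  placing 0:x first → 28 extensions
  placing 2:z first → 8 extensions
total linear extensions = 36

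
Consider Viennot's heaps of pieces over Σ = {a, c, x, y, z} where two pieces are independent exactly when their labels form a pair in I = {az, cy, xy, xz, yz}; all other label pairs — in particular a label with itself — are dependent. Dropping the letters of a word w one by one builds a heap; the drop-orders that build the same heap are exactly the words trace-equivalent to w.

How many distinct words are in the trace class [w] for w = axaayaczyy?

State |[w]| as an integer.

piece 0:a — minimal
piece 1:x rests on {0:a}
piece 2:a rests on {1:x}
piece 3:a rests on {2:a}
piece 4:y rests on {3:a}
piece 5:a rests on {4:y}
piece 6:c rests on {5:a}
piece 7:z rests on {6:c}
piece 8:y rests on {5:a}
piece 9:y rests on {8:y}
minimal pieces: {0:a}
ways to finish when only these pieces remain (= sum over removing one remaining piece with nothing left below it):
  1 left: {7}→1  {9}→1
  2 left: {6,7}→1  {7,9}→2  {8,9}→1
  3 left: {6,7,9}→3  {7,8,9}→3
  4 left: {6,7,8,9}→6
  5 left: {5,6,7,8,9}→6
  6 left: {4,5,6,7,8,9}→6
  7 left: {3,4,5,6,7,8,9}→6
  8 left: {2,3,4,5,6,7,8,9}→6
  placing 0:a first → 6 extensions

6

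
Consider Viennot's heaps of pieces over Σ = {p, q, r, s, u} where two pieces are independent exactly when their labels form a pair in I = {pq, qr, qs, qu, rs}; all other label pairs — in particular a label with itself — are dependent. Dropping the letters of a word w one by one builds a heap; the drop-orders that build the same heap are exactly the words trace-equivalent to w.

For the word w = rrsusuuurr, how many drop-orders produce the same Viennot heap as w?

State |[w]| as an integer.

drop 0:r onto floor
drop 1:r onto {0:r}
drop 2:s onto floor
drop 3:u onto {1:r, 2:s}
drop 4:s onto {3:u}
drop 5:u onto {4:s}
drop 6:u onto {5:u}
drop 7:u onto {6:u}
drop 8:r onto {7:u}
drop 9:r onto {8:r}
ground layer = {0:r, 2:s}
drop-orders for the pieces not yet dropped (sum over which currently-grounded one goes next):
  1 to go: {9} 1
  2 to go: {8,9} 1
  3 to go: {7,8,9} 1
  4 to go: {6,7,8,9} 1
  5 to go: {5,6,7,8,9} 1
  6 to go: {4,5,6,7,8,9} 1
  7 to go: {3,4,5,6,7,8,9} 1
  8 to go: {1,3,4,5,6,7,8,9} 1  {2,3,4,5,6,7,8,9} 1
  if 0:r drops first: 2 orders
  if 2:s drops first: 1 orders
heap linearizations: 3

3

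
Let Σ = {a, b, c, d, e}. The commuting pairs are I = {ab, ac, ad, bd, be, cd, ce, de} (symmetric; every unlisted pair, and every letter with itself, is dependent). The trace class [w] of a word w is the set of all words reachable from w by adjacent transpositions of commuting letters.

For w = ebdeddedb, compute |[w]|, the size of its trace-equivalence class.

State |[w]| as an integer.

piece 0:e — minimal
piece 1:b — minimal
piece 2:d — minimal
piece 3:e rests on {0:e}
piece 4:d rests on {2:d}
piece 5:d rests on {4:d}
piece 6:e rests on {3:e}
piece 7:d rests on {5:d}
piece 8:b rests on {1:b}
minimal pieces: {0:e, 1:b, 2:d}
ways to finish when only these pieces remain (= sum over removing one remaining piece with nothing left below it):
  1 left: {6}→1  {7}→1  {8}→1
  2 left: {1,8}→1  {3,6}→1  {5,7}→1  {6,7}→2  {6,8}→2  {7,8}→2
  3 left: {0,3,6}→1  {1,6,8}→3  {1,7,8}→3  {3,6,7}→3  {3,6,8}→3  {4,5,7}→1  {5,6,7}→3  {5,7,8}→3  {6,7,8}→6
  4 left: {0,3,6,7}→4  {0,3,6,8}→4  {1,3,6,8}→6  {1,5,7,8}→6  {1,6,7,8}→12  {2,4,5,7}→1  {3,5,6,7}→6  {3,6,7,8}→12  {4,5,6,7}→4  {4,5,7,8}→4  {5,6,7,8}→12
  5 left: {0,1,3,6,8}→10  {0,3,5,6,7}→10  {0,3,6,7,8}→20  {1,3,6,7,8}→30  {1,4,5,7,8}→10  {1,5,6,7,8}→30  {2,4,5,6,7}→5  {2,4,5,7,8}→5  {3,4,5,6,7}→10  {3,5,6,7,8}→30  {4,5,6,7,8}→20
  6 left: {0,1,3,6,7,8}→60  {0,3,4,5,6,7}→20  {0,3,5,6,7,8}→60  {1,2,4,5,7,8}→15  {1,3,5,6,7,8}→90  {1,4,5,6,7,8}→60  {2,3,4,5,6,7}→15  {2,4,5,6,7,8}→30  {3,4,5,6,7,8}→60
  7 left: {0,1,3,5,6,7,8}→210  {0,2,3,4,5,6,7}→35  {0,3,4,5,6,7,8}→140  {1,2,4,5,6,7,8}→105  {1,3,4,5,6,7,8}→210  {2,3,4,5,6,7,8}→105
  placing 0:e first → 420 extensions
  placing 1:b first → 280 extensions
  placing 2:d first → 560 extensions
total linear extensions = 1260

1260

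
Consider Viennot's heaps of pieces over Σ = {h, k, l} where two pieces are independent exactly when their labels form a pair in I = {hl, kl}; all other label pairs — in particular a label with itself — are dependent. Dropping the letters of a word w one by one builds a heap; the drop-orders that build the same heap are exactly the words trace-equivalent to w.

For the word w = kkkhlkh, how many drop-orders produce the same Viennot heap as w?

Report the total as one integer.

7

0(k) covers ∅
1(k) covers 0:k
2(k) covers 1:k
3(h) covers 2:k
4(l) covers ∅
5(k) covers 3:h
6(h) covers 5:k
floor of heap: 0:k, 4:l
completions by unplaced set U, small U first (add the entries for U minus each lowest piece of U):
  |U|=1: {4}:1  {6}:1
  |U|=2: {4,6}:2  {5,6}:1
  |U|=3: {3,5,6}:1  {4,5,6}:3
  |U|=4: {2,3,5,6}:1  {3,4,5,6}:4
  |U|=5: {1,2,3,5,6}:1  {2,3,4,5,6}:5
  start at 0(k): 6
  start at 4(l): 1
sum over floor = 7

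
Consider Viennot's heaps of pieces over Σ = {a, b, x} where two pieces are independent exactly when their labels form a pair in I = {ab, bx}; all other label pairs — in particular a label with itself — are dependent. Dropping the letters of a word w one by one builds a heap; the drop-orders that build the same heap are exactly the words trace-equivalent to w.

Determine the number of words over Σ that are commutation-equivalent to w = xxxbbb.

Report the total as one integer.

0(x) covers ∅
1(x) covers 0:x
2(x) covers 1:x
3(b) covers ∅
4(b) covers 3:b
5(b) covers 4:b
floor of heap: 0:x, 3:b
completions by unplaced set U, small U first (add the entries for U minus each lowest piece of U):
  |U|=1: {2}:1  {5}:1
  |U|=2: {1,2}:1  {2,5}:2  {4,5}:1
  |U|=3: {0,1,2}:1  {1,2,5}:3  {2,4,5}:3  {3,4,5}:1
  |U|=4: {0,1,2,5}:4  {1,2,4,5}:6  {2,3,4,5}:4
  start at 0(x): 10
  start at 3(b): 10
sum over floor = 20

20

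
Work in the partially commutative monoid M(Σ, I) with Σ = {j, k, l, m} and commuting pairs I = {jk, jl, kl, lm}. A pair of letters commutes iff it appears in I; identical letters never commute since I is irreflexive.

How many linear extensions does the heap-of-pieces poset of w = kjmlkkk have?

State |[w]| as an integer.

14

0(k) covers ∅
1(j) covers ∅
2(m) covers 0:k, 1:j
3(l) covers ∅
4(k) covers 2:m
5(k) covers 4:k
6(k) covers 5:k
floor of heap: 0:k, 1:j, 3:l
completions by unplaced set U, small U first (add the entries for U minus each lowest piece of U):
  |U|=1: {3}:1  {6}:1
  |U|=2: {3,6}:2  {5,6}:1
  |U|=3: {3,5,6}:3  {4,5,6}:1
  |U|=4: {2,4,5,6}:1  {3,4,5,6}:4
  |U|=5: {0,2,4,5,6}:1  {1,2,4,5,6}:1  {2,3,4,5,6}:5
  start at 0(k): 6
  start at 1(j): 6
  start at 3(l): 2
sum over floor = 14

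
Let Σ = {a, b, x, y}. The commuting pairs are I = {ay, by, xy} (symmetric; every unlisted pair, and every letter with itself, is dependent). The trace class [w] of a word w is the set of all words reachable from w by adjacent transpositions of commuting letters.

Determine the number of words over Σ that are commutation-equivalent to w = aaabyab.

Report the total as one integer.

#0=a has no predecessor
#1=a depends on [0:a]
#2=a depends on [1:a]
#3=b depends on [2:a]
#4=y has no predecessor
#5=a depends on [3:b]
#6=b depends on [5:a]
sources: [0:a, 4:y]
N(rest) = Σ N(rest − s) over sources s of rest; N(one piece) = 1:
  size 1 → [4]=1  [6]=1
  size 2 → [4,6]=2  [5,6]=1
  size 3 → [3,5,6]=1  [4,5,6]=3
  size 4 → [2,3,5,6]=1  [3,4,5,6]=4
  size 5 → [1,2,3,5,6]=1  [2,3,4,5,6]=5
  first=0(a) contributes 6
  first=4(y) contributes 1
|[w]| = 7

7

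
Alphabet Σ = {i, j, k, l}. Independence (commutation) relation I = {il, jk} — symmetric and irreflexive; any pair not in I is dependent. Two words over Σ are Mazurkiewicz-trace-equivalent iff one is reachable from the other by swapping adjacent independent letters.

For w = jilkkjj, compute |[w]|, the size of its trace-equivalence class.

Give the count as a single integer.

#0=j has no predecessor
#1=i depends on [0:j]
#2=l depends on [0:j]
#3=k depends on [1:i, 2:l]
#4=k depends on [3:k]
#5=j depends on [1:i, 2:l]
#6=j depends on [5:j]
sources: [0:j]
N(rest) = Σ N(rest − s) over sources s of rest; N(one piece) = 1:
  size 1 → [4]=1  [6]=1
  size 2 → [3,4]=1  [4,6]=2  [5,6]=1
  size 3 → [3,4,6]=3  [4,5,6]=3
  size 4 → [3,4,5,6]=6
  size 5 → [1,3,4,5,6]=6  [2,3,4,5,6]=6
  first=0(j) contributes 12

12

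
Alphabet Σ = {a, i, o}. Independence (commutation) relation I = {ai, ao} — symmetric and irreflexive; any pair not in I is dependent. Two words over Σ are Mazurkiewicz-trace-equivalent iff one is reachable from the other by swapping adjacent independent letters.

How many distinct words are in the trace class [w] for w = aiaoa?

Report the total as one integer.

piece 0:a — minimal
piece 1:i — minimal
piece 2:a rests on {0:a}
piece 3:o rests on {1:i}
piece 4:a rests on {2:a}
minimal pieces: {0:a, 1:i}
ways to finish when only these pieces remain (= sum over removing one remaining piece with nothing left below it):
  1 left: {3}→1  {4}→1
  2 left: {1,3}→1  {2,4}→1  {3,4}→2
  3 left: {0,2,4}→1  {1,3,4}→3  {2,3,4}→3
  placing 0:a first → 6 extensions
  placing 1:i first → 4 extensions
total linear extensions = 10

10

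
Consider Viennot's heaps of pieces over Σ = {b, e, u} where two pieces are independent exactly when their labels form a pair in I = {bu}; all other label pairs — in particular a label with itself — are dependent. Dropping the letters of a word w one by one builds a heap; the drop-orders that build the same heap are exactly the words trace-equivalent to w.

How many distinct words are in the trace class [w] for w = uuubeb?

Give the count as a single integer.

4

drop 0:u onto floor
drop 1:u onto {0:u}
drop 2:u onto {1:u}
drop 3:b onto floor
drop 4:e onto {2:u, 3:b}
drop 5:b onto {4:e}
ground layer = {0:u, 3:b}
drop-orders for the pieces not yet dropped (sum over which currently-grounded one goes next):
  1 to go: {5} 1
  2 to go: {4,5} 1
  3 to go: {2,4,5} 1  {3,4,5} 1
  4 to go: {1,2,4,5} 1  {2,3,4,5} 2
  if 0:u drops first: 3 orders
  if 3:b drops first: 1 orders
heap linearizations: 4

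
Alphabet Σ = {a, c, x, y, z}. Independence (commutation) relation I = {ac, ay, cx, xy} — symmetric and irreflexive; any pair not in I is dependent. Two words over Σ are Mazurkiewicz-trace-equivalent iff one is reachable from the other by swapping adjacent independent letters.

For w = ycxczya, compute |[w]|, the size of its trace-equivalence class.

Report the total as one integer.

piece 0:y — minimal
piece 1:c rests on {0:y}
piece 2:x — minimal
piece 3:c rests on {1:c}
piece 4:z rests on {2:x, 3:c}
piece 5:y rests on {4:z}
piece 6:a rests on {4:z}
minimal pieces: {0:y, 2:x}
ways to finish when only these pieces remain (= sum over removing one remaining piece with nothing left below it):
  1 left: {5}→1  {6}→1
  2 left: {5,6}→2
  3 left: {4,5,6}→2
  4 left: {2,4,5,6}→2  {3,4,5,6}→2
  5 left: {1,3,4,5,6}→2  {2,3,4,5,6}→4
  placing 0:y first → 6 extensions
  placing 2:x first → 2 extensions
total linear extensions = 8

8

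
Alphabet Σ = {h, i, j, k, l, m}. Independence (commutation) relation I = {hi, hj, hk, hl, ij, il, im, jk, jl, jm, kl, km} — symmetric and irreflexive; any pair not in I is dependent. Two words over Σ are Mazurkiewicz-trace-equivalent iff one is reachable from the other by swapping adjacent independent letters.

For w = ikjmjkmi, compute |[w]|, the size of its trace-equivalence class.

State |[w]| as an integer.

#0=i has no predecessor
#1=k depends on [0:i]
#2=j has no predecessor
#3=m has no predecessor
#4=j depends on [2:j]
#5=k depends on [1:k]
#6=m depends on [3:m]
#7=i depends on [5:k]
sources: [0:i, 2:j, 3:m]
N(rest) = Σ N(rest − s) over sources s of rest; N(one piece) = 1:
  size 1 → [4]=1  [6]=1  [7]=1
  size 2 → [2,4]=1  [3,6]=1  [4,6]=2  [4,7]=2  [5,7]=1  [6,7]=2
  size 3 → [1,5,7]=1  [2,4,6]=3  [2,4,7]=3  [3,4,6]=3  [3,6,7]=3  [4,5,7]=3  [4,6,7]=6  [5,6,7]=3
  size 4 → [0,1,5,7]=1  [1,4,5,7]=4  [1,5,6,7]=4  [2,3,4,6]=6  [2,4,5,7]=6  [2,4,6,7]=12  [3,4,6,7]=12  [3,5,6,7]=6  [4,5,6,7]=12
  size 5 → [0,1,4,5,7]=5  [0,1,5,6,7]=5  [1,2,4,5,7]=10  [1,3,5,6,7]=10  [1,4,5,6,7]=20  [2,3,4,6,7]=30  [2,4,5,6,7]=30  [3,4,5,6,7]=30
  size 6 → [0,1,2,4,5,7]=15  [0,1,3,5,6,7]=15  [0,1,4,5,6,7]=30  [1,2,4,5,6,7]=60  [1,3,4,5,6,7]=60  [2,3,4,5,6,7]=90
  first=0(i) contributes 210
  first=2(j) contributes 105
  first=3(m) contributes 105
|[w]| = 420

420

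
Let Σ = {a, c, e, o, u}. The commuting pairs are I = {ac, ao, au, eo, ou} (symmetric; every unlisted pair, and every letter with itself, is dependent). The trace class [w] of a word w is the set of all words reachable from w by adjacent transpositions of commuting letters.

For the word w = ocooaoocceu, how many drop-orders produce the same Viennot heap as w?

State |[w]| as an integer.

9

0(o) covers ∅
1(c) covers 0:o
2(o) covers 1:c
3(o) covers 2:o
4(a) covers ∅
5(o) covers 3:o
6(o) covers 5:o
7(c) covers 6:o
8(c) covers 7:c
9(e) covers 4:a, 8:c
10(u) covers 9:e
floor of heap: 0:o, 4:a
completions by unplaced set U, small U first (add the entries for U minus each lowest piece of U):
  |U|=1: {10}:1
  |U|=2: {9,10}:1
  |U|=3: {4,9,10}:1  {8,9,10}:1
  |U|=4: {4,8,9,10}:2  {7,8,9,10}:1
  |U|=5: {4,7,8,9,10}:3  {6,7,8,9,10}:1
  |U|=6: {4,6,7,8,9,10}:4  {5,6,7,8,9,10}:1
  |U|=7: {3,5,6,7,8,9,10}:1  {4,5,6,7,8,9,10}:5
  |U|=8: {2,3,5,6,7,8,9,10}:1  {3,4,5,6,7,8,9,10}:6
  |U|=9: {1,2,3,5,6,7,8,9,10}:1  {2,3,4,5,6,7,8,9,10}:7
  start at 0(o): 8
  start at 4(a): 1
sum over floor = 9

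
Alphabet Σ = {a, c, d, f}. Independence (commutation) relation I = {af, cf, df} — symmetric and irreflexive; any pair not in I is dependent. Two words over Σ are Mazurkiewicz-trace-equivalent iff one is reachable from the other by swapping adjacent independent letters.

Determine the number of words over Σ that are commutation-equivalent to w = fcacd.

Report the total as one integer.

piece 0:f — minimal
piece 1:c — minimal
piece 2:a rests on {1:c}
piece 3:c rests on {2:a}
piece 4:d rests on {3:c}
minimal pieces: {0:f, 1:c}
ways to finish when only these pieces remain (= sum over removing one remaining piece with nothing left below it):
  1 left: {0}→1  {4}→1
  2 left: {0,4}→2  {3,4}→1
  3 left: {0,3,4}→3  {2,3,4}→1
  placing 0:f first → 1 extensions
  placing 1:c first → 4 extensions
total linear extensions = 5

5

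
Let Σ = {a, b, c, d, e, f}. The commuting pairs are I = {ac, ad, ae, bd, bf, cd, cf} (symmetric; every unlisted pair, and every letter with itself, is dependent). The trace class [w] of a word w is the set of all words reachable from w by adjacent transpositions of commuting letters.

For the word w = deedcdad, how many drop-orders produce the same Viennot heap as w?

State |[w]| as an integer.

drop 0:d onto floor
drop 1:e onto {0:d}
drop 2:e onto {1:e}
drop 3:d onto {2:e}
drop 4:c onto {2:e}
drop 5:d onto {3:d}
drop 6:a onto floor
drop 7:d onto {5:d}
ground layer = {0:d, 6:a}
drop-orders for the pieces not yet dropped (sum over which currently-grounded one goes next):
  1 to go: {4} 1  {6} 1  {7} 1
  2 to go: {4,6} 2  {4,7} 2  {5,7} 1  {6,7} 2
  3 to go: {3,5,7} 1  {4,5,7} 3  {4,6,7} 6  {5,6,7} 3
  4 to go: {3,4,5,7} 4  {3,5,6,7} 4  {4,5,6,7} 12
  5 to go: {2,3,4,5,7} 4  {3,4,5,6,7} 20
  6 to go: {1,2,3,4,5,7} 4  {2,3,4,5,6,7} 24
  if 0:d drops first: 28 orders
  if 6:a drops first: 4 orders
heap linearizations: 32

32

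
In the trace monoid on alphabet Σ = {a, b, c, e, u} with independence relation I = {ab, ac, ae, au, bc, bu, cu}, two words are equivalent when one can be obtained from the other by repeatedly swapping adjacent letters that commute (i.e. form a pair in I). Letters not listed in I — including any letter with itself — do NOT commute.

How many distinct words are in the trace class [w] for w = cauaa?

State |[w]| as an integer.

0(c) covers ∅
1(a) covers ∅
2(u) covers ∅
3(a) covers 1:a
4(a) covers 3:a
floor of heap: 0:c, 1:a, 2:u
completions by unplaced set U, small U first (add the entries for U minus each lowest piece of U):
  |U|=1: {0}:1  {2}:1  {4}:1
  |U|=2: {0,2}:2  {0,4}:2  {2,4}:2  {3,4}:1
  |U|=3: {0,2,4}:6  {0,3,4}:3  {1,3,4}:1  {2,3,4}:3
  start at 0(c): 4
  start at 1(a): 12
  start at 2(u): 4
sum over floor = 20

20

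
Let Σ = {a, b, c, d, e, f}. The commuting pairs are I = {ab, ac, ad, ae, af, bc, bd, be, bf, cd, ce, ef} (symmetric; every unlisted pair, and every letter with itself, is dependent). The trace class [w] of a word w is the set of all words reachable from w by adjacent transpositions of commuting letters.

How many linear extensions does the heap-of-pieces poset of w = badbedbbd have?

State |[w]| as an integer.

630

drop 0:b onto floor
drop 1:a onto floor
drop 2:d onto floor
drop 3:b onto {0:b}
drop 4:e onto {2:d}
drop 5:d onto {4:e}
drop 6:b onto {3:b}
drop 7:b onto {6:b}
drop 8:d onto {5:d}
ground layer = {0:b, 1:a, 2:d}
drop-orders for the pieces not yet dropped (sum over which currently-grounded one goes next):
  1 to go: {1} 1  {7} 1  {8} 1
  2 to go: {1,7} 2  {1,8} 2  {5,8} 1  {6,7} 1  {7,8} 2
  3 to go: {1,5,8} 3  {1,6,7} 3  {1,7,8} 6  {3,6,7} 1  {4,5,8} 1  {5,7,8} 3  {6,7,8} 3
  4 to go: {0,3,6,7} 1  {1,3,6,7} 4  {1,4,5,8} 4  {1,5,7,8} 12  {1,6,7,8} 12  {2,4,5,8} 1  {3,6,7,8} 4  {4,5,7,8} 4  {5,6,7,8} 6
  5 to go: {0,1,3,6,7} 5  {0,3,6,7,8} 5  {1,2,4,5,8} 5  {1,3,6,7,8} 20  {1,4,5,7,8} 20  {1,5,6,7,8} 30  {2,4,5,7,8} 5  {3,5,6,7,8} 10  {4,5,6,7,8} 10
  6 to go: {0,1,3,6,7,8} 30  {0,3,5,6,7,8} 15  {1,2,4,5,7,8} 30  {1,3,5,6,7,8} 60  {1,4,5,6,7,8} 60  {2,4,5,6,7,8} 15  {3,4,5,6,7,8} 20
  7 to go: {0,1,3,5,6,7,8} 105  {0,3,4,5,6,7,8} 35  {1,2,4,5,6,7,8} 105  {1,3,4,5,6,7,8} 140  {2,3,4,5,6,7,8} 35
  if 0:b drops first: 280 orders
  if 1:a drops first: 70 orders
  if 2:d drops first: 280 orders
heap linearizations: 630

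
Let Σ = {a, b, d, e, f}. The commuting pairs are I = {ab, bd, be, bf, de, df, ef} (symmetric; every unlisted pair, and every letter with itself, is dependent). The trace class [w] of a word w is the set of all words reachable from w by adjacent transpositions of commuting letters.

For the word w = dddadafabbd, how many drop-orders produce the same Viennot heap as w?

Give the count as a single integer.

drop 0:d onto floor
drop 1:d onto {0:d}
drop 2:d onto {1:d}
drop 3:a onto {2:d}
drop 4:d onto {3:a}
drop 5:a onto {4:d}
drop 6:f onto {5:a}
drop 7:a onto {6:f}
drop 8:b onto floor
drop 9:b onto {8:b}
drop 10:d onto {7:a}
ground layer = {0:d, 8:b}
drop-orders for the pieces not yet dropped (sum over which currently-grounded one goes next):
  1 to go: {9} 1  {10} 1
  2 to go: {7,10} 1  {8,9} 1  {9,10} 2
  3 to go: {6,7,10} 1  {7,9,10} 3  {8,9,10} 3
  4 to go: {5,6,7,10} 1  {6,7,9,10} 4  {7,8,9,10} 6
  5 to go: {4,5,6,7,10} 1  {5,6,7,9,10} 5  {6,7,8,9,10} 10
  6 to go: {3,4,5,6,7,10} 1  {4,5,6,7,9,10} 6  {5,6,7,8,9,10} 15
  7 to go: {2,3,4,5,6,7,10} 1  {3,4,5,6,7,9,10} 7  {4,5,6,7,8,9,10} 21
  8 to go: {1,2,3,4,5,6,7,10} 1  {2,3,4,5,6,7,9,10} 8  {3,4,5,6,7,8,9,10} 28
  9 to go: {0,1,2,3,4,5,6,7,10} 1  {1,2,3,4,5,6,7,9,10} 9  {2,3,4,5,6,7,8,9,10} 36
  if 0:d drops first: 45 orders
  if 8:b drops first: 10 orders
heap linearizations: 55

55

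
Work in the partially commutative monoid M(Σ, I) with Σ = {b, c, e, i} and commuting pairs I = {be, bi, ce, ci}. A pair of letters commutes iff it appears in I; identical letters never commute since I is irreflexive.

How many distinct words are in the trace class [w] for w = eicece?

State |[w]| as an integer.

0(e) covers ∅
1(i) covers 0:e
2(c) covers ∅
3(e) covers 1:i
4(c) covers 2:c
5(e) covers 3:e
floor of heap: 0:e, 2:c
completions by unplaced set U, small U first (add the entries for U minus each lowest piece of U):
  |U|=1: {4}:1  {5}:1
  |U|=2: {2,4}:1  {3,5}:1  {4,5}:2
  |U|=3: {1,3,5}:1  {2,4,5}:3  {3,4,5}:3
  |U|=4: {0,1,3,5}:1  {1,3,4,5}:4  {2,3,4,5}:6
  start at 0(e): 10
  start at 2(c): 5
sum over floor = 15

15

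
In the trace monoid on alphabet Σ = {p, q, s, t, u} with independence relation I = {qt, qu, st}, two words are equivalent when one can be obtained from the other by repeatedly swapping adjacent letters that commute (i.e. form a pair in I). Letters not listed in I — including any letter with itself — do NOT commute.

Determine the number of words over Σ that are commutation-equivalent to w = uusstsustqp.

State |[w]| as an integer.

12

#0=u has no predecessor
#1=u depends on [0:u]
#2=s depends on [1:u]
#3=s depends on [2:s]
#4=t depends on [1:u]
#5=s depends on [3:s]
#6=u depends on [4:t, 5:s]
#7=s depends on [6:u]
#8=t depends on [6:u]
#9=q depends on [7:s]
#10=p depends on [8:t, 9:q]
sources: [0:u]
N(rest) = Σ N(rest − s) over sources s of rest; N(one piece) = 1:
  size 1 → [10]=1
  size 2 → [8,10]=1  [9,10]=1
  size 3 → [7,9,10]=1  [8,9,10]=2
  size 4 → [7,8,9,10]=3
  size 5 → [6,7,8,9,10]=3
  size 6 → [4,6,7,8,9,10]=3  [5,6,7,8,9,10]=3
  size 7 → [3,5,6,7,8,9,10]=3  [4,5,6,7,8,9,10]=6
  size 8 → [2,3,5,6,7,8,9,10]=3  [3,4,5,6,7,8,9,10]=9
  size 9 → [2,3,4,5,6,7,8,9,10]=12
  first=0(u) contributes 12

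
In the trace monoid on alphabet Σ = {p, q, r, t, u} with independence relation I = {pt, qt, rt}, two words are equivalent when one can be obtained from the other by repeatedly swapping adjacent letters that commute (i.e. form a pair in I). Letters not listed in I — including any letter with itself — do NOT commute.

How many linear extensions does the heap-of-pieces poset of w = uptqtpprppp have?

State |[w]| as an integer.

#0=u has no predecessor
#1=p depends on [0:u]
#2=t depends on [0:u]
#3=q depends on [1:p]
#4=t depends on [2:t]
#5=p depends on [3:q]
#6=p depends on [5:p]
#7=r depends on [6:p]
#8=p depends on [7:r]
#9=p depends on [8:p]
#10=p depends on [9:p]
sources: [0:u]
N(rest) = Σ N(rest − s) over sources s of rest; N(one piece) = 1:
  size 1 → [4]=1  [10]=1
  size 2 → [2,4]=1  [4,10]=2  [9,10]=1
  size 3 → [2,4,10]=3  [4,9,10]=3  [8,9,10]=1
  size 4 → [2,4,9,10]=6  [4,8,9,10]=4  [7,8,9,10]=1
  size 5 → [2,4,8,9,10]=10  [4,7,8,9,10]=5  [6,7,8,9,10]=1
  size 6 → [2,4,7,8,9,10]=15  [4,6,7,8,9,10]=6  [5,6,7,8,9,10]=1
  size 7 → [2,4,6,7,8,9,10]=21  [3,5,6,7,8,9,10]=1  [4,5,6,7,8,9,10]=7
  size 8 → [1,3,5,6,7,8,9,10]=1  [2,4,5,6,7,8,9,10]=28  [3,4,5,6,7,8,9,10]=8
  size 9 → [1,3,4,5,6,7,8,9,10]=9  [2,3,4,5,6,7,8,9,10]=36
  first=0(u) contributes 45

45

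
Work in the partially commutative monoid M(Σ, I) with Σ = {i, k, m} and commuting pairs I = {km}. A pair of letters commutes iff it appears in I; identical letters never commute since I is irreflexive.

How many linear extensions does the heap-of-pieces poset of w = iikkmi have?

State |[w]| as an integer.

0(i) covers ∅
1(i) covers 0:i
2(k) covers 1:i
3(k) covers 2:k
4(m) covers 1:i
5(i) covers 3:k, 4:m
floor of heap: 0:i
completions by unplaced set U, small U first (add the entries for U minus each lowest piece of U):
  |U|=1: {5}:1
  |U|=2: {3,5}:1  {4,5}:1
  |U|=3: {2,3,5}:1  {3,4,5}:2
  |U|=4: {2,3,4,5}:3
  start at 0(i): 3

3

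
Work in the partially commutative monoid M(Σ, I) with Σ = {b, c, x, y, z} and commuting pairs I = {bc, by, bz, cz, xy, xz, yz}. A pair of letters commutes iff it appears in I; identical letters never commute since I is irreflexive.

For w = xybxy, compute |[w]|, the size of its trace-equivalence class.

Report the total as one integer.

10

piece 0:x — minimal
piece 1:y — minimal
piece 2:b rests on {0:x}
piece 3:x rests on {2:b}
piece 4:y rests on {1:y}
minimal pieces: {0:x, 1:y}
ways to finish when only these pieces remain (= sum over removing one remaining piece with nothing left below it):
  1 left: {3}→1  {4}→1
  2 left: {1,4}→1  {2,3}→1  {3,4}→2
  3 left: {0,2,3}→1  {1,3,4}→3  {2,3,4}→3
  placing 0:x first → 6 extensions
  placing 1:y first → 4 extensions
total linear extensions = 10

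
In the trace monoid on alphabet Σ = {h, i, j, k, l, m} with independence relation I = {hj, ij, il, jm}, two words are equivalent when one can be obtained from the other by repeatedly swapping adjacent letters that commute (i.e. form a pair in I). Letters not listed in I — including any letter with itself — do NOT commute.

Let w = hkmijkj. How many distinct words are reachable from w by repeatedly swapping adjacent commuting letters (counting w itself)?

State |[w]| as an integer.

0(h) covers ∅
1(k) covers 0:h
2(m) covers 1:k
3(i) covers 2:m
4(j) covers 1:k
5(k) covers 3:i, 4:j
6(j) covers 5:k
floor of heap: 0:h
completions by unplaced set U, small U first (add the entries for U minus each lowest piece of U):
  |U|=1: {6}:1
  |U|=2: {5,6}:1
  |U|=3: {3,5,6}:1  {4,5,6}:1
  |U|=4: {2,3,5,6}:1  {3,4,5,6}:2
  |U|=5: {2,3,4,5,6}:3
  start at 0(h): 3

3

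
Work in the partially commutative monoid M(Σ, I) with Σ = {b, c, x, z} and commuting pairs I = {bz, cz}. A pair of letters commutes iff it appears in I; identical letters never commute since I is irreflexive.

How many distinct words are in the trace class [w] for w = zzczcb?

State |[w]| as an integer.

piece 0:z — minimal
piece 1:z rests on {0:z}
piece 2:c — minimal
piece 3:z rests on {1:z}
piece 4:c rests on {2:c}
piece 5:b rests on {4:c}
minimal pieces: {0:z, 2:c}
ways to finish when only these pieces remain (= sum over removing one remaining piece with nothing left below it):
  1 left: {3}→1  {5}→1
  2 left: {1,3}→1  {3,5}→2  {4,5}→1
  3 left: {0,1,3}→1  {1,3,5}→3  {2,4,5}→1  {3,4,5}→3
  4 left: {0,1,3,5}→4  {1,3,4,5}→6  {2,3,4,5}→4
  placing 0:z first → 10 extensions
  placing 2:c first → 10 extensions
total linear extensions = 20

20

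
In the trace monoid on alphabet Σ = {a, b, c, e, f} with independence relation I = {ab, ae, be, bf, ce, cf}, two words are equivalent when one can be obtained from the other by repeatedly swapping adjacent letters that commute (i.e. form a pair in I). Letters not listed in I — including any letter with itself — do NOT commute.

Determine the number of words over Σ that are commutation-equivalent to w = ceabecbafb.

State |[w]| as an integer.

0(c) covers ∅
1(e) covers ∅
2(a) covers 0:c
3(b) covers 0:c
4(e) covers 1:e
5(c) covers 2:a, 3:b
6(b) covers 5:c
7(a) covers 5:c
8(f) covers 4:e, 7:a
9(b) covers 6:b
floor of heap: 0:c, 1:e
completions by unplaced set U, small U first (add the entries for U minus each lowest piece of U):
  |U|=1: {8}:1  {9}:1
  |U|=2: {4,8}:1  {6,9}:1  {7,8}:1  {8,9}:2
  |U|=3: {1,4,8}:1  {4,7,8}:2  {4,8,9}:3  {6,8,9}:3  {7,8,9}:3
  |U|=4: {1,4,7,8}:3  {1,4,8,9}:4  {4,6,8,9}:6  {4,7,8,9}:8  {6,7,8,9}:6
  |U|=5: {1,4,6,8,9}:10  {1,4,7,8,9}:15  {4,6,7,8,9}:20  {5,6,7,8,9}:6
  |U|=6: {1,4,6,7,8,9}:45  {2,5,6,7,8,9}:6  {3,5,6,7,8,9}:6  {4,5,6,7,8,9}:26
  |U|=7: {1,4,5,6,7,8,9}:71  {2,3,5,6,7,8,9}:12  {2,4,5,6,7,8,9}:32  {3,4,5,6,7,8,9}:32
  |U|=8: {0,2,3,5,6,7,8,9}:12  {1,2,4,5,6,7,8,9}:103  {1,3,4,5,6,7,8,9}:103  {2,3,4,5,6,7,8,9}:76
  start at 0(c): 282
  start at 1(e): 88
sum over floor = 370

370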